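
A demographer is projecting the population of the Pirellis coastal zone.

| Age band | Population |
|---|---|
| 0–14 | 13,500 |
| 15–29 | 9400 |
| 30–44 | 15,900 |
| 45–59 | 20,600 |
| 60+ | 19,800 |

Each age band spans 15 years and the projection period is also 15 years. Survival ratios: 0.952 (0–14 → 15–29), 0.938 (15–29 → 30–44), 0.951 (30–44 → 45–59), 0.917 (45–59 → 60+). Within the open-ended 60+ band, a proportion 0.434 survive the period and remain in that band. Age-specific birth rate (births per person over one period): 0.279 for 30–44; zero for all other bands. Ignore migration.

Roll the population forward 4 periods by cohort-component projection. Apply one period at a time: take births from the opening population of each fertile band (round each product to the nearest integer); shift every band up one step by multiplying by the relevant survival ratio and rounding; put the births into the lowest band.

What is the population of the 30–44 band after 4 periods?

After projecting period 1:
Births: 15900 × 0.279 = 4436
15–29: 13500 × 0.952 = 12852
30–44: 9400 × 0.938 = 8817
45–59: 15900 × 0.951 = 15121
60+: 20600 × 0.917 + 19800 × 0.434 = 18890 + 8593 = 27483
Giving 4436 / 12852 / 8817 / 15121 / 27483.
After projecting period 2:
Births: 8817 × 0.279 = 2460
15–29: 4436 × 0.952 = 4223
30–44: 12852 × 0.938 = 12055
45–59: 8817 × 0.951 = 8385
60+: 15121 × 0.917 + 27483 × 0.434 = 13866 + 11928 = 25794
Giving 2460 / 4223 / 12055 / 8385 / 25794.
After projecting period 3:
Births: 12055 × 0.279 = 3363
15–29: 2460 × 0.952 = 2342
30–44: 4223 × 0.938 = 3961
45–59: 12055 × 0.951 = 11464
60+: 8385 × 0.917 + 25794 × 0.434 = 7689 + 11195 = 18884
Giving 3363 / 2342 / 3961 / 11464 / 18884.
After projecting period 4:
Births: 3961 × 0.279 = 1105
15–29: 3363 × 0.952 = 3202
30–44: 2342 × 0.938 = 2197
45–59: 3961 × 0.951 = 3767
60+: 11464 × 0.917 + 18884 × 0.434 = 10512 + 8196 = 18708
Giving 1105 / 3202 / 2197 / 3767 / 18708.

2197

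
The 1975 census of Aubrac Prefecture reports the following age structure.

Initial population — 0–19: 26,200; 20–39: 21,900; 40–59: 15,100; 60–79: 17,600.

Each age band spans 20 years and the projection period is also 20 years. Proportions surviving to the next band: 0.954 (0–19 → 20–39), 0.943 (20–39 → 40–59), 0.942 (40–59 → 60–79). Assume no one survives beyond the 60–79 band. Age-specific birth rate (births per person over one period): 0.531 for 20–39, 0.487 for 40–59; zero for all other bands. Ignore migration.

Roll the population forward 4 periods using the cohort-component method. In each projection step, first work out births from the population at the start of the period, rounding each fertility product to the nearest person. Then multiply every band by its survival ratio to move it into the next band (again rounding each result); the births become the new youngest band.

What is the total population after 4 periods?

Let band 1 be 0–19 through band 4 = 60–79.
Period 1.
Births: 21900 × 0.531 = 11629, 15100 × 0.487 = 7354 ⇒ total 18983
Band 2: 26200 × 0.954 = 24995
Band 3: 21900 × 0.943 = 20652
Band 4: 15100 × 0.942 = 14224
Population now: 0–19=18983, 20–39=24995, 40–59=20652, 60–79=14224
Period 2.
Births: 24995 × 0.531 = 13272, 20652 × 0.487 = 10058 ⇒ total 23330
Band 2: 18983 × 0.954 = 18110
Band 3: 24995 × 0.943 = 23570
Band 4: 20652 × 0.942 = 19454
Population now: 0–19=23330, 20–39=18110, 40–59=23570, 60–79=19454
Period 3.
Births: 18110 × 0.531 = 9616, 23570 × 0.487 = 11479 ⇒ total 21095
Band 2: 23330 × 0.954 = 22257
Band 3: 18110 × 0.943 = 17078
Band 4: 23570 × 0.942 = 22203
Population now: 0–19=21095, 20–39=22257, 40–59=17078, 60–79=22203
Period 4.
Births: 22257 × 0.531 = 11818, 17078 × 0.487 = 8317 ⇒ total 20135
Band 2: 21095 × 0.954 = 20125
Band 3: 22257 × 0.943 = 20988
Band 4: 17078 × 0.942 = 16087
Population now: 0–19=20135, 20–39=20125, 40–59=20988, 60–79=16087
Total after period 4: 20135 + 20125 + 20988 + 16087 = 77335

77335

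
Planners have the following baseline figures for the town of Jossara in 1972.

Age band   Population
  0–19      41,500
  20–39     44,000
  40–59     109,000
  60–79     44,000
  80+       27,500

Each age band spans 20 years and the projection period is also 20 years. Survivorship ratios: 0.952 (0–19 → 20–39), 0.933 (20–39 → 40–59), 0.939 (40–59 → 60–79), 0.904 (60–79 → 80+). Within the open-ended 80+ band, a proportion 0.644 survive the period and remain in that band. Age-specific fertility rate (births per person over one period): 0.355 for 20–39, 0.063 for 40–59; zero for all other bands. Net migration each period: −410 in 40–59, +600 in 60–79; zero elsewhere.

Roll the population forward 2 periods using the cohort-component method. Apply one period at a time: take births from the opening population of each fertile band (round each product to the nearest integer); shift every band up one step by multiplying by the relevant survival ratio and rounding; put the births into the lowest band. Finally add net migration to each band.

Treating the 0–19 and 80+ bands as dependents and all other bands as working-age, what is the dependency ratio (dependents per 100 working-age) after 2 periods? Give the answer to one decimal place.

151.8

Numbering the bands 1..5 from youngest to oldest:
— Period 1 —
Births: 44000 * 0.355 = 15620 ; 109000 * 0.063 = 6867 → 22487
Band 2: 41500 * 0.952 = 39508
Band 3: 44000 * 0.933 = 41052
Band 4: 109000 * 0.939 = 102351
Band 5: 44000 * 0.904 + 27500 * 0.644 = 39776 + 17710 = 57486
Net migration: Band 3 − 410 → 40642; Band 4 + 600 → 102951
End of period: [22487, 39508, 40642, 102951, 57486]
— Period 2 —
Births: 39508 * 0.355 = 14025 ; 40642 * 0.063 = 2560 → 16585
Band 2: 22487 * 0.952 = 21408
Band 3: 39508 * 0.933 = 36861
Band 4: 40642 * 0.939 = 38163
Band 5: 102951 * 0.904 + 57486 * 0.644 = 93068 + 37021 = 130089
Net migration: Band 3 − 410 → 36451; Band 4 + 600 → 38763
End of period: [16585, 21408, 36451, 38763, 130089]
Dependents (band 0–19 + band 80+) = 16585 + 130089 = 146674; working-age = 96622; ratio = 146674/96622 × 100 = 151.8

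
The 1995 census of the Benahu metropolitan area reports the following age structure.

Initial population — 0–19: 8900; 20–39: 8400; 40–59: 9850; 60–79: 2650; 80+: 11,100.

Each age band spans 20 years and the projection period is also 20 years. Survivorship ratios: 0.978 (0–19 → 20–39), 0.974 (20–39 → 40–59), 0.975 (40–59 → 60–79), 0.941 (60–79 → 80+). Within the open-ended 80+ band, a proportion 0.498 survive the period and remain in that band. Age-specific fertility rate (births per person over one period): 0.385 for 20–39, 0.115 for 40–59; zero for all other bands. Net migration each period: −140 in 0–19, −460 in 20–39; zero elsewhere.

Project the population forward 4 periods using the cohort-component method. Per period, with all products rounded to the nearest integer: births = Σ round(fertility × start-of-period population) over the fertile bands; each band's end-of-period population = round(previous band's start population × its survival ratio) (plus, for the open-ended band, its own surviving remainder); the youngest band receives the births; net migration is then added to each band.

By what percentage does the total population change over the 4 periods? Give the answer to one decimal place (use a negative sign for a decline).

-40.2

Period 1:
Births: 8400 * 0.385 = 3234 ; 9850 * 0.115 = 1133 — total 4367
20–39: 8900 * 0.978 = 8704
40–59: 8400 * 0.974 = 8182
60–79: 9850 * 0.975 = 9604
80+: 2650 * 0.941 + 11100 * 0.498 = 2494 + 5528 = 8022
Net migration: 0–19 − 140 → 4227; 20–39 − 460 → 8244
Giving 4227 / 8244 / 8182 / 9604 / 8022.
Period 2:
Births: 8244 * 0.385 = 3174 ; 8182 * 0.115 = 941 — total 4115
20–39: 4227 * 0.978 = 4134
40–59: 8244 * 0.974 = 8030
60–79: 8182 * 0.975 = 7977
80+: 9604 * 0.941 + 8022 * 0.498 = 9037 + 3995 = 13032
Net migration: 0–19 − 140 → 3975; 20–39 − 460 → 3674
Giving 3975 / 3674 / 8030 / 7977 / 13032.
Period 3:
Births: 3674 * 0.385 = 1414 ; 8030 * 0.115 = 923 — total 2337
20–39: 3975 * 0.978 = 3888
40–59: 3674 * 0.974 = 3578
60–79: 8030 * 0.975 = 7829
80+: 7977 * 0.941 + 13032 * 0.498 = 7506 + 6490 = 13996
Net migration: 0–19 − 140 → 2197; 20–39 − 460 → 3428
Giving 2197 / 3428 / 3578 / 7829 / 13996.
Period 4:
Births: 3428 * 0.385 = 1320 ; 3578 * 0.115 = 411 — total 1731
20–39: 2197 * 0.978 = 2149
40–59: 3428 * 0.974 = 3339
60–79: 3578 * 0.975 = 3489
80+: 7829 * 0.941 + 13996 * 0.498 = 7367 + 6970 = 14337
Net migration: 0–19 − 140 → 1591; 20–39 − 460 → 1689
Giving 1591 / 1689 / 3339 / 3489 / 14337.
Total: 40900 → 24445; change = -16455; percentage change = -40.2%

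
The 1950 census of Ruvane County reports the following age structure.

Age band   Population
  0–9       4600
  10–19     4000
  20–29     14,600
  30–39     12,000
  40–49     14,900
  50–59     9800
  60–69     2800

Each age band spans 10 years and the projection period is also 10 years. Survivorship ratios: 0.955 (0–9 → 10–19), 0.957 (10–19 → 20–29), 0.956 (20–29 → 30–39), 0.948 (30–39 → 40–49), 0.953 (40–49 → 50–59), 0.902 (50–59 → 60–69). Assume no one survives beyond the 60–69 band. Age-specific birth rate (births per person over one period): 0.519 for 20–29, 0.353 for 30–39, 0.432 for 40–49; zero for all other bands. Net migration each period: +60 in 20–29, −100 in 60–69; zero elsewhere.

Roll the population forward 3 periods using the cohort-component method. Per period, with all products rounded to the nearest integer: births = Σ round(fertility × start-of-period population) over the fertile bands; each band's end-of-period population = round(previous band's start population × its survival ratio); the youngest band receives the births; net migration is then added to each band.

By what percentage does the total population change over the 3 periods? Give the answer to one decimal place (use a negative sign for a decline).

Numbering the bands 1..7 from youngest to oldest:
[period 1]
Births: 14600 × 0.519 = 7577, 12000 × 0.353 = 4236, 14900 × 0.432 = 6437 — total 18250
Band 2: 4600 × 0.955 = 4393
Band 3: 4000 × 0.957 = 3828
Band 4: 14600 × 0.956 = 13958
Band 5: 12000 × 0.948 = 11376
Band 6: 14900 × 0.953 = 14200
Band 7: 9800 × 0.902 = 8840
Net migration: Band 3 + 60 → 3888; Band 7 − 100 → 8740
→ [18250, 4393, 3888, 13958, 11376, 14200, 8740]
[period 2]
Births: 3888 × 0.519 = 2018, 13958 × 0.353 = 4927, 11376 × 0.432 = 4914 — total 11859
Band 2: 18250 × 0.955 = 17429
Band 3: 4393 × 0.957 = 4204
Band 4: 3888 × 0.956 = 3717
Band 5: 13958 × 0.948 = 13232
Band 6: 11376 × 0.953 = 10841
Band 7: 14200 × 0.902 = 12808
Net migration: Band 3 + 60 → 4264; Band 7 − 100 → 12708
→ [11859, 17429, 4264, 3717, 13232, 10841, 12708]
[period 3]
Births: 4264 × 0.519 = 2213, 3717 × 0.353 = 1312, 13232 × 0.432 = 5716 — total 9241
Band 2: 11859 × 0.955 = 11325
Band 3: 17429 × 0.957 = 16680
Band 4: 4264 × 0.956 = 4076
Band 5: 3717 × 0.948 = 3524
Band 6: 13232 × 0.953 = 12610
Band 7: 10841 × 0.902 = 9779
Net migration: Band 3 + 60 → 16740; Band 7 − 100 → 9679
→ [9241, 11325, 16740, 4076, 3524, 12610, 9679]
Total: 62700 → 67195; change = 4495; percentage change = 7.2%

7.2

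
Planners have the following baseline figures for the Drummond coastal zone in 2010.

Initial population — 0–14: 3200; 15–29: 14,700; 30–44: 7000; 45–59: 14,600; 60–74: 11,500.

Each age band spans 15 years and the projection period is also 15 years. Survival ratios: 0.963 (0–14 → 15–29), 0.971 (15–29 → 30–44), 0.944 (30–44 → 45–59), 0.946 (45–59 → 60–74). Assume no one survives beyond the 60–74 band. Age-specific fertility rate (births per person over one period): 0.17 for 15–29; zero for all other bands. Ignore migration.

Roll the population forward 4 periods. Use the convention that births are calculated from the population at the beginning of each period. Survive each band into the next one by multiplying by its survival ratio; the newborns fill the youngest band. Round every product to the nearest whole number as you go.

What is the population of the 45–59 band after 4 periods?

2206

Period 1.
Births: 14700 * 0.17 = 2499
15–29: 3200 * 0.963 = 3082
30–44: 14700 * 0.971 = 14274
45–59: 7000 * 0.944 = 6608
60–74: 14600 * 0.946 = 13812
Population now: 0–14=2499, 15–29=3082, 30–44=14274, 45–59=6608, 60–74=13812
Period 2.
Births: 3082 * 0.17 = 524
15–29: 2499 * 0.963 = 2407
30–44: 3082 * 0.971 = 2993
45–59: 14274 * 0.944 = 13475
60–74: 6608 * 0.946 = 6251
Population now: 0–14=524, 15–29=2407, 30–44=2993, 45–59=13475, 60–74=6251
Period 3.
Births: 2407 * 0.17 = 409
15–29: 524 * 0.963 = 505
30–44: 2407 * 0.971 = 2337
45–59: 2993 * 0.944 = 2825
60–74: 13475 * 0.946 = 12747
Population now: 0–14=409, 15–29=505, 30–44=2337, 45–59=2825, 60–74=12747
Period 4.
Births: 505 * 0.17 = 86
15–29: 409 * 0.963 = 394
30–44: 505 * 0.971 = 490
45–59: 2337 * 0.944 = 2206
60–74: 2825 * 0.946 = 2672
Population now: 0–14=86, 15–29=394, 30–44=490, 45–59=2206, 60–74=2672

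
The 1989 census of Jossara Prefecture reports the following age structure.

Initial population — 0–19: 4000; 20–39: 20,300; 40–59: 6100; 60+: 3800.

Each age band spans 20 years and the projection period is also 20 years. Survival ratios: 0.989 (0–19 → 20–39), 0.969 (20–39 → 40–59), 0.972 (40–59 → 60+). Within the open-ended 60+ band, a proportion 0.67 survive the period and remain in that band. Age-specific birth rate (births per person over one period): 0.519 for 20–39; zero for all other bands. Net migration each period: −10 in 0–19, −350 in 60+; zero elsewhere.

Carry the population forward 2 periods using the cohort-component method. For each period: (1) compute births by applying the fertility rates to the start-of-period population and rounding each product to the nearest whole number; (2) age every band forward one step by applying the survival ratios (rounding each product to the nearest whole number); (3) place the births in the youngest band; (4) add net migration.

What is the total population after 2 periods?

40500

Period 1.
Births: 20300 × 0.519 = 10536
20–39: 4000 × 0.989 = 3956
40–59: 20300 × 0.969 = 19671
60+: 6100 × 0.972 + 3800 × 0.67 = 5929 + 2546 = 8475
Net migration: 0–19 − 10 → 10526; 60+ − 350 → 8125
→ [10526, 3956, 19671, 8125]
Period 2.
Births: 3956 × 0.519 = 2053
20–39: 10526 × 0.989 = 10410
40–59: 3956 × 0.969 = 3833
60+: 19671 × 0.972 + 8125 × 0.67 = 19120 + 5444 = 24564
Net migration: 0–19 − 10 → 2043; 60+ − 350 → 24214
→ [2043, 10410, 3833, 24214]
Total after period 2: 2043 + 10410 + 3833 + 24214 = 40500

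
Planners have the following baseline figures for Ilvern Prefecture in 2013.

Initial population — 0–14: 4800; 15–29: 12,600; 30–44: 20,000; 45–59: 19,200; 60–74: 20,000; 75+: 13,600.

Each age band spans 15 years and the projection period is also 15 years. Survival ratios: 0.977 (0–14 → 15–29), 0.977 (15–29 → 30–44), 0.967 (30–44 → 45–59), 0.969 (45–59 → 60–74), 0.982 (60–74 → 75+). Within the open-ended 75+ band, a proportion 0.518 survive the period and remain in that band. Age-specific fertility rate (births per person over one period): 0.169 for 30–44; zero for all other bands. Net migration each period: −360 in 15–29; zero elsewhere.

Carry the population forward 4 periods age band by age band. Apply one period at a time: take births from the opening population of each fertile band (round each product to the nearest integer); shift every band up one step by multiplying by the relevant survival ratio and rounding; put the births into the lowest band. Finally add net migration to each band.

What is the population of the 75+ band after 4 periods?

Call the groups 1 to 6, youngest first.
After projecting period 1:
Births: 20000 × 0.169 = 3380
Group 2: 4800 × 0.977 = 4690
Group 3: 12600 × 0.977 = 12310
Group 4: 20000 × 0.967 = 19340
Group 5: 19200 × 0.969 = 18605
Group 6: 20000 × 0.982 + 13600 × 0.518 = 19640 + 7045 = 26685
Net migration: Group 2 − 360 → 4330
→ [3380, 4330, 12310, 19340, 18605, 26685]
After projecting period 2:
Births: 12310 × 0.169 = 2080
Group 2: 3380 × 0.977 = 3302
Group 3: 4330 × 0.977 = 4230
Group 4: 12310 × 0.967 = 11904
Group 5: 19340 × 0.969 = 18740
Group 6: 18605 × 0.982 + 26685 × 0.518 = 18270 + 13823 = 32093
Net migration: Group 2 − 360 → 2942
→ [2080, 2942, 4230, 11904, 18740, 32093]
After projecting period 3:
Births: 4230 × 0.169 = 715
Group 2: 2080 × 0.977 = 2032
Group 3: 2942 × 0.977 = 2874
Group 4: 4230 × 0.967 = 4090
Group 5: 11904 × 0.969 = 11535
Group 6: 18740 × 0.982 + 32093 × 0.518 = 18403 + 16624 = 35027
Net migration: Group 2 − 360 → 1672
→ [715, 1672, 2874, 4090, 11535, 35027]
After projecting period 4:
Births: 2874 × 0.169 = 486
Group 2: 715 × 0.977 = 699
Group 3: 1672 × 0.977 = 1634
Group 4: 2874 × 0.967 = 2779
Group 5: 4090 × 0.969 = 3963
Group 6: 11535 × 0.982 + 35027 × 0.518 = 11327 + 18144 = 29471
Net migration: Group 2 − 360 → 339
→ [486, 339, 1634, 2779, 3963, 29471]

29471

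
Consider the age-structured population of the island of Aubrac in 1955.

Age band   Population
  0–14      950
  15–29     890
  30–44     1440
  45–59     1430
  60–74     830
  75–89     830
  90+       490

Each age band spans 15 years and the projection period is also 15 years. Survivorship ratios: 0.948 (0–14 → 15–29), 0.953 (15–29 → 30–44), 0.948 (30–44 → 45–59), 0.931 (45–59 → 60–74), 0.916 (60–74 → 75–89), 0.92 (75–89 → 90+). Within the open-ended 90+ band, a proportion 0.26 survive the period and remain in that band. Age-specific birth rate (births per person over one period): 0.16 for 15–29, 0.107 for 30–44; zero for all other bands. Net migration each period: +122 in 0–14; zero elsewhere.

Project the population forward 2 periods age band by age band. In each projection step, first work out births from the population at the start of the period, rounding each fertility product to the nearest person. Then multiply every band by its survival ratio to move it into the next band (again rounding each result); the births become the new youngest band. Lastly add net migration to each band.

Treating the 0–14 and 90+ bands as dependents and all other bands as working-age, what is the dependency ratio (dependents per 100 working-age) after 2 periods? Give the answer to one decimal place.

[period 1]
Births: 890 × 0.16 = 142 ; 1440 × 0.107 = 154 → 296
15–29: 950 × 0.948 = 901
30–44: 890 × 0.953 = 848
45–59: 1440 × 0.948 = 1365
60–74: 1430 × 0.931 = 1331
75–89: 830 × 0.916 = 760
90+: 830 × 0.92 + 490 × 0.26 = 764 + 127 = 891
Net migration: 0–14 + 122 → 418
→ [418, 901, 848, 1365, 1331, 760, 891]
[period 2]
Births: 901 × 0.16 = 144 ; 848 × 0.107 = 91 → 235
15–29: 418 × 0.948 = 396
30–44: 901 × 0.953 = 859
45–59: 848 × 0.948 = 804
60–74: 1365 × 0.931 = 1271
75–89: 1331 × 0.916 = 1219
90+: 760 × 0.92 + 891 × 0.26 = 699 + 232 = 931
Net migration: 0–14 + 122 → 357
→ [357, 396, 859, 804, 1271, 1219, 931]
Dependents (band 0–14 + band 90+) = 357 + 931 = 1288; working-age = 4549; ratio = 1288/4549 × 100 = 28.3

28.3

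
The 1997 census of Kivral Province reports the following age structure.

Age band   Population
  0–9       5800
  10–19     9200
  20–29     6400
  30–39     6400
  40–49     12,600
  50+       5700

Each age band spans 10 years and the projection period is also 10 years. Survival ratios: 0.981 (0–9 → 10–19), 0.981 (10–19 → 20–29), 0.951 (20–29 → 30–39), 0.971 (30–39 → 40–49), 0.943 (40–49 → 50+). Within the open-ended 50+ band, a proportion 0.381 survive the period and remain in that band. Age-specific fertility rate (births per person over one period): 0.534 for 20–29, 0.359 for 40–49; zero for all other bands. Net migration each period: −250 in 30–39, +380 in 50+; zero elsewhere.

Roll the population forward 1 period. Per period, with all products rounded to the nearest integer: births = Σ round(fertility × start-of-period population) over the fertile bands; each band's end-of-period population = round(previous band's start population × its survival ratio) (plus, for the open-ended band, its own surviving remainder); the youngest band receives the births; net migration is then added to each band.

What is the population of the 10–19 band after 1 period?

5690

After projecting period 1:
Births: 6400 × 0.534 = 3418  |  12600 × 0.359 = 4523 ⇒ total 7941
10–19: 5800 × 0.981 = 5690
20–29: 9200 × 0.981 = 9025
30–39: 6400 × 0.951 = 6086
40–49: 6400 × 0.971 = 6214
50+: 12600 × 0.943 + 5700 × 0.381 = 11882 + 2172 = 14054
Net migration: 30–39 − 250 → 5836; 50+ + 380 → 14434
Giving 7941 / 5690 / 9025 / 5836 / 6214 / 14434.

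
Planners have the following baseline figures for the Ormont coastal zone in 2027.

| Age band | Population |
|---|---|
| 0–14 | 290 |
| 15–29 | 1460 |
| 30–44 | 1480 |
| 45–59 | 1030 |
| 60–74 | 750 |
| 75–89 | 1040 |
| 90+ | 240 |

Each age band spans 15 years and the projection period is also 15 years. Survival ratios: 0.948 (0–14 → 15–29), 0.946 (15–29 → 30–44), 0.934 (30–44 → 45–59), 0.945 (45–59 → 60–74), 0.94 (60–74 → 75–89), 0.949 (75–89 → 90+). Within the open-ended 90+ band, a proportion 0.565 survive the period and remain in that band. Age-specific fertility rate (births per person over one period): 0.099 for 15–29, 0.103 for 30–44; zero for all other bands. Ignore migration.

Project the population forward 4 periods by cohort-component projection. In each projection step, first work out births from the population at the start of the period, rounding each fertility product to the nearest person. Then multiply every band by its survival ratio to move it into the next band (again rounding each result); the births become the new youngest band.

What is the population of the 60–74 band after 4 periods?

230

Numbering the bands 1..7 from youngest to oldest:
Period 1.
Births: 1460 × 0.099 = 145  |  1480 × 0.103 = 152 → 297
Band 2: 290 × 0.948 = 275
Band 3: 1460 × 0.946 = 1381
Band 4: 1480 × 0.934 = 1382
Band 5: 1030 × 0.945 = 973
Band 6: 750 × 0.94 = 705
Band 7: 1040 × 0.949 + 240 × 0.565 = 987 + 136 = 1123
Population now: 0–14=297, 15–29=275, 30–44=1381, 45–59=1382, 60–74=973, 75–89=705, 90+=1123
Period 2.
Births: 275 × 0.099 = 27  |  1381 × 0.103 = 142 → 169
Band 2: 297 × 0.948 = 282
Band 3: 275 × 0.946 = 260
Band 4: 1381 × 0.934 = 1290
Band 5: 1382 × 0.945 = 1306
Band 6: 973 × 0.94 = 915
Band 7: 705 × 0.949 + 1123 × 0.565 = 669 + 634 = 1303
Population now: 0–14=169, 15–29=282, 30–44=260, 45–59=1290, 60–74=1306, 75–89=915, 90+=1303
Period 3.
Births: 282 × 0.099 = 28  |  260 × 0.103 = 27 → 55
Band 2: 169 × 0.948 = 160
Band 3: 282 × 0.946 = 267
Band 4: 260 × 0.934 = 243
Band 5: 1290 × 0.945 = 1219
Band 6: 1306 × 0.94 = 1228
Band 7: 915 × 0.949 + 1303 × 0.565 = 868 + 736 = 1604
Population now: 0–14=55, 15–29=160, 30–44=267, 45–59=243, 60–74=1219, 75–89=1228, 90+=1604
Period 4.
Births: 160 × 0.099 = 16  |  267 × 0.103 = 28 → 44
Band 2: 55 × 0.948 = 52
Band 3: 160 × 0.946 = 151
Band 4: 267 × 0.934 = 249
Band 5: 243 × 0.945 = 230
Band 6: 1219 × 0.94 = 1146
Band 7: 1228 × 0.949 + 1604 × 0.565 = 1165 + 906 = 2071
Population now: 0–14=44, 15–29=52, 30–44=151, 45–59=249, 60–74=230, 75–89=1146, 90+=2071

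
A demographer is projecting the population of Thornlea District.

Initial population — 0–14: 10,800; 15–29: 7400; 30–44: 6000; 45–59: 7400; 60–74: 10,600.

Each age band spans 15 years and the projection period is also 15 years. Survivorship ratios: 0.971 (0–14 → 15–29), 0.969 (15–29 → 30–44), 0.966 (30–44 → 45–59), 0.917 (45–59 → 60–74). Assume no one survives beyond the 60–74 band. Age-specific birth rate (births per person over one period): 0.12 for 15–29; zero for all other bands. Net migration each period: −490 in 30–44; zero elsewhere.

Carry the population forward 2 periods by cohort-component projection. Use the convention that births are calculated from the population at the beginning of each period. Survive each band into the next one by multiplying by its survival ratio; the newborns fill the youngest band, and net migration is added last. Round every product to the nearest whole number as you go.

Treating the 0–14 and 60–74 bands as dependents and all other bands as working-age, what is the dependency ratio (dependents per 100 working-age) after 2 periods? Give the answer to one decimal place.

(Groups numbered youngest = 1 to oldest = 5.)
[period 1]
Births: 7400 × 0.12 = 888
Group 2: 10800 × 0.971 = 10487
Group 3: 7400 × 0.969 = 7171
Group 4: 6000 × 0.966 = 5796
Group 5: 7400 × 0.917 = 6786
Net migration: Group 3 − 490 → 6681
→ [888, 10487, 6681, 5796, 6786]
[period 2]
Births: 10487 × 0.12 = 1258
Group 2: 888 × 0.971 = 862
Group 3: 10487 × 0.969 = 10162
Group 4: 6681 × 0.966 = 6454
Group 5: 5796 × 0.917 = 5315
Net migration: Group 3 − 490 → 9672
→ [1258, 862, 9672, 6454, 5315]
Dependents (band 0–14 + band 60–74) = 1258 + 5315 = 6573; working-age = 16988; ratio = 6573/16988 × 100 = 38.7

38.7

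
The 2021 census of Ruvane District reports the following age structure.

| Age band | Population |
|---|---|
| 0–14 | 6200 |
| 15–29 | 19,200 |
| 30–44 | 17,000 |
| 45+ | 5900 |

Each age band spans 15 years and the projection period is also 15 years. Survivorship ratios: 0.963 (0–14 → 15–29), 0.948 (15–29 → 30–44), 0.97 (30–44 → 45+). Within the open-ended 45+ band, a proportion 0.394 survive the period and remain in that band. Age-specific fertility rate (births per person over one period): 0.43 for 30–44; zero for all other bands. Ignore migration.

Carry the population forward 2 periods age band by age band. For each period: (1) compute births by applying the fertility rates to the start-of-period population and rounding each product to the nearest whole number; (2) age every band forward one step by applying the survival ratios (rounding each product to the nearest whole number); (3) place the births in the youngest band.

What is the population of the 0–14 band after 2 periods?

7827

After projecting period 1:
Births: 17000 × 0.43 = 7310
15–29: 6200 × 0.963 = 5971
30–44: 19200 × 0.948 = 18202
45+: 17000 × 0.97 + 5900 × 0.394 = 16490 + 2325 = 18815
End of period: [7310, 5971, 18202, 18815]
After projecting period 2:
Births: 18202 × 0.43 = 7827
15–29: 7310 × 0.963 = 7040
30–44: 5971 × 0.948 = 5661
45+: 18202 × 0.97 + 18815 × 0.394 = 17656 + 7413 = 25069
End of period: [7827, 7040, 5661, 25069]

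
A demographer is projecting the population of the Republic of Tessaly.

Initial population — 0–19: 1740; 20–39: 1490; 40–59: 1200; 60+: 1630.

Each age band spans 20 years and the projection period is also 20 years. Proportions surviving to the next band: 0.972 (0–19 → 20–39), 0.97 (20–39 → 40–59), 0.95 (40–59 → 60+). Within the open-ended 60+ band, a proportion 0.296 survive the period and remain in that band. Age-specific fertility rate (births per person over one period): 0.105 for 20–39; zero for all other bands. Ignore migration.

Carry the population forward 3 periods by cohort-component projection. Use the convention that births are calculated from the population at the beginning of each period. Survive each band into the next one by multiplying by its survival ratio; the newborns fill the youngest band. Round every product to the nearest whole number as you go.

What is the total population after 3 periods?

Numbering the bands 1..4 from youngest to oldest:
[period 1]
Births: 1490 × 0.105 = 156
Band 2: 1740 × 0.972 = 1691
Band 3: 1490 × 0.97 = 1445
Band 4: 1200 × 0.95 + 1630 × 0.296 = 1140 + 482 = 1622
→ [156, 1691, 1445, 1622]
[period 2]
Births: 1691 × 0.105 = 178
Band 2: 156 × 0.972 = 152
Band 3: 1691 × 0.97 = 1640
Band 4: 1445 × 0.95 + 1622 × 0.296 = 1373 + 480 = 1853
→ [178, 152, 1640, 1853]
[period 3]
Births: 152 × 0.105 = 16
Band 2: 178 × 0.972 = 173
Band 3: 152 × 0.97 = 147
Band 4: 1640 × 0.95 + 1853 × 0.296 = 1558 + 548 = 2106
→ [16, 173, 147, 2106]
Total after period 3: 16 + 173 + 147 + 2106 = 2442

2442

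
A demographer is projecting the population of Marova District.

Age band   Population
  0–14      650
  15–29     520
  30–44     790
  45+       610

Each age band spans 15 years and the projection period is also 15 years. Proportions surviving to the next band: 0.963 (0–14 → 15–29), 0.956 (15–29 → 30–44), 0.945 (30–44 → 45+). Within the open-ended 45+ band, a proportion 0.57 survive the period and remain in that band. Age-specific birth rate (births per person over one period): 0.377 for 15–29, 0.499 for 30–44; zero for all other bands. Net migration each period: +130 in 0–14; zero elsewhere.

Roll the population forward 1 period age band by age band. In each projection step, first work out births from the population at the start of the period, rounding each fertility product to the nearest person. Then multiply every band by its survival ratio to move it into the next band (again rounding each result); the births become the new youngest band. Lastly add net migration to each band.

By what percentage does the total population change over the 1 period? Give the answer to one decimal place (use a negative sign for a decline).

Let band 1 be 0–14 through band 4 = 45+.
— Period 1 —
Births: 520 * 0.377 = 196 ; 790 * 0.499 = 394 → total 590
Band 2: 650 * 0.963 = 626
Band 3: 520 * 0.956 = 497
Band 4: 790 * 0.945 + 610 * 0.57 = 747 + 348 = 1095
Net migration: Band 1 + 130 → 720
End of period: [720, 626, 497, 1095]
Total: 2570 → 2938; change = 368; percentage change = 14.3%

14.3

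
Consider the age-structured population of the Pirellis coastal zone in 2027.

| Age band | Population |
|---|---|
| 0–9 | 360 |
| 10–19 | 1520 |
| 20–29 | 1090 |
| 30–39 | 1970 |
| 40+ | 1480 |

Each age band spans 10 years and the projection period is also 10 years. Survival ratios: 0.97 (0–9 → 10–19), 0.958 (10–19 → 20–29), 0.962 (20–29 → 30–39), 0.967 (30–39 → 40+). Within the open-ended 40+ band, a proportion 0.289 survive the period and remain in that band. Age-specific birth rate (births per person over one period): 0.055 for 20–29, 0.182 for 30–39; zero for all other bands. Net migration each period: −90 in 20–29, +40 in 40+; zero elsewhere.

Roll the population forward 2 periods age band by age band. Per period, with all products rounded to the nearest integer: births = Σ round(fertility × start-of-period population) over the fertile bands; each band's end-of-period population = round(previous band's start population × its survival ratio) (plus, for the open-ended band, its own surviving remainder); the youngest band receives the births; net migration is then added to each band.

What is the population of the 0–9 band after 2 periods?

Call the bands 1 to 5, youngest first.
Period 1:
Births: 1090 * 0.055 = 60, 1970 * 0.182 = 359 — total 419
Band 2: 360 * 0.97 = 349
Band 3: 1520 * 0.958 = 1456
Band 4: 1090 * 0.962 = 1049
Band 5: 1970 * 0.967 + 1480 * 0.289 = 1905 + 428 = 2333
Net migration: Band 3 − 90 → 1366; Band 5 + 40 → 2373
Population now: 0–9=419, 10–19=349, 20–29=1366, 30–39=1049, 40+=2373
Period 2:
Births: 1366 * 0.055 = 75, 1049 * 0.182 = 191 — total 266
Band 2: 419 * 0.97 = 406
Band 3: 349 * 0.958 = 334
Band 4: 1366 * 0.962 = 1314
Band 5: 1049 * 0.967 + 2373 * 0.289 = 1014 + 686 = 1700
Net migration: Band 3 − 90 → 244; Band 5 + 40 → 1740
Population now: 0–9=266, 10–19=406, 20–29=244, 30–39=1314, 40+=1740

266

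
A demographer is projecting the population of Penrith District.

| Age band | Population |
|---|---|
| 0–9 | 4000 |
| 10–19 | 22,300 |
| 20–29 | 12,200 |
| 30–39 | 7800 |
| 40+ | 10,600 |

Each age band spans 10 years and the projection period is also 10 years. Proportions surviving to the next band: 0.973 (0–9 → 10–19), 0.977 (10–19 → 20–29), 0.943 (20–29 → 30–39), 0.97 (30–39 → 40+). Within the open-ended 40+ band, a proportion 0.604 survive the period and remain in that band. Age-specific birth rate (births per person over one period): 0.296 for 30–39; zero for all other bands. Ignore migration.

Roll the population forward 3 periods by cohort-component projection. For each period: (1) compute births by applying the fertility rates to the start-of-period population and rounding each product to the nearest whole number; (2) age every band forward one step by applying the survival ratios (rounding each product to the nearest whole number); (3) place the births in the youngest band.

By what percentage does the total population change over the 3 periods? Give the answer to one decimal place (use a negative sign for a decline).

-17.5

Period 1.
Births: 7800 × 0.296 = 2309
10–19: 4000 × 0.973 = 3892
20–29: 22300 × 0.977 = 21787
30–39: 12200 × 0.943 = 11505
40+: 7800 × 0.97 + 10600 × 0.604 = 7566 + 6402 = 13968
Population now: 0–9=2309, 10–19=3892, 20–29=21787, 30–39=11505, 40+=13968
Period 2.
Births: 11505 × 0.296 = 3405
10–19: 2309 × 0.973 = 2247
20–29: 3892 × 0.977 = 3802
30–39: 21787 × 0.943 = 20545
40+: 11505 × 0.97 + 13968 × 0.604 = 11160 + 8437 = 19597
Population now: 0–9=3405, 10–19=2247, 20–29=3802, 30–39=20545, 40+=19597
Period 3.
Births: 20545 × 0.296 = 6081
10–19: 3405 × 0.973 = 3313
20–29: 2247 × 0.977 = 2195
30–39: 3802 × 0.943 = 3585
40+: 20545 × 0.97 + 19597 × 0.604 = 19929 + 11837 = 31766
Population now: 0–9=6081, 10–19=3313, 20–29=2195, 30–39=3585, 40+=31766
Total: 56900 → 46940; change = -9960; percentage change = -17.5%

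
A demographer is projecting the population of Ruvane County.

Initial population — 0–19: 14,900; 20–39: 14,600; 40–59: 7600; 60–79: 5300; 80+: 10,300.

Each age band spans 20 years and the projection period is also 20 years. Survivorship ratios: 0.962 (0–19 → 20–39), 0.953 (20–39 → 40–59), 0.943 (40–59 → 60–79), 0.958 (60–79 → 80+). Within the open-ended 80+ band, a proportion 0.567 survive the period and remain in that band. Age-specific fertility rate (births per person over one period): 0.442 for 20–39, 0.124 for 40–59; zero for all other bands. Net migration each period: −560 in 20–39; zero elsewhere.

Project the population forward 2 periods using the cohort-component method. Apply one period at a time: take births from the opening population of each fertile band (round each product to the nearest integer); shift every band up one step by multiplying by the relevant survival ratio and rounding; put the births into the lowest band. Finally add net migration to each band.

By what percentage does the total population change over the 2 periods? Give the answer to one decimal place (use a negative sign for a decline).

1.8

Call the bands 1 to 5, youngest first.
After projecting period 1:
Births: 14600 × 0.442 = 6453, 7600 × 0.124 = 942 → total 7395
Band 2: 14900 × 0.962 = 14334
Band 3: 14600 × 0.953 = 13914
Band 4: 7600 × 0.943 = 7167
Band 5: 5300 × 0.958 + 10300 × 0.567 = 5077 + 5840 = 10917
Net migration: Band 2 − 560 → 13774
End of period: [7395, 13774, 13914, 7167, 10917]
After projecting period 2:
Births: 13774 × 0.442 = 6088, 13914 × 0.124 = 1725 → total 7813
Band 2: 7395 × 0.962 = 7114
Band 3: 13774 × 0.953 = 13127
Band 4: 13914 × 0.943 = 13121
Band 5: 7167 × 0.958 + 10917 × 0.567 = 6866 + 6190 = 13056
Net migration: Band 2 − 560 → 6554
End of period: [7813, 6554, 13127, 13121, 13056]
Total: 52700 → 53671; change = 971; percentage change = 1.8%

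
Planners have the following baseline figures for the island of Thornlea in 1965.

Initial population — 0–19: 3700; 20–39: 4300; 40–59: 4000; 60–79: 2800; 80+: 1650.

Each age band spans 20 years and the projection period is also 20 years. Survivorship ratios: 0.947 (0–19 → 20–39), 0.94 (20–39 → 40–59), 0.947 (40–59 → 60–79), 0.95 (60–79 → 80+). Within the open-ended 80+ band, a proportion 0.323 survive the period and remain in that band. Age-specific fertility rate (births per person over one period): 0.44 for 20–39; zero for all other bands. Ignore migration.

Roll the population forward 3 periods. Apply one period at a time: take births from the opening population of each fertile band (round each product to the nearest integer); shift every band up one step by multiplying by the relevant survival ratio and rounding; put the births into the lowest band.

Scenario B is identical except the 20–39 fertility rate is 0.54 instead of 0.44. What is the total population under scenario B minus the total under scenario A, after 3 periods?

1114

— Period 1 —
Births: 4300 × 0.44 = 1892
20–39: 3700 × 0.947 = 3504
40–59: 4300 × 0.94 = 4042
60–79: 4000 × 0.947 = 3788
80+: 2800 × 0.95 + 1650 × 0.323 = 2660 + 533 = 3193
Giving 1892 / 3504 / 4042 / 3788 / 3193.
— Period 2 —
Births: 3504 × 0.44 = 1542
20–39: 1892 × 0.947 = 1792
40–59: 3504 × 0.94 = 3294
60–79: 4042 × 0.947 = 3828
80+: 3788 × 0.95 + 3193 × 0.323 = 3599 + 1031 = 4630
Giving 1542 / 1792 / 3294 / 3828 / 4630.
— Period 3 —
Births: 1792 × 0.44 = 788
20–39: 1542 × 0.947 = 1460
40–59: 1792 × 0.94 = 1684
60–79: 3294 × 0.947 = 3119
80+: 3828 × 0.95 + 4630 × 0.323 = 3637 + 1495 = 5132
Giving 788 / 1460 / 1684 / 3119 / 5132.
Scenario A total after 3 periods: 12183
Scenario B projection —
— Period 1 —
Births: 4300 × 0.54 = 2322
20–39: 3700 × 0.947 = 3504
40–59: 4300 × 0.94 = 4042
60–79: 4000 × 0.947 = 3788
80+: 2800 × 0.95 + 1650 × 0.323 = 2660 + 533 = 3193
Giving 2322 / 3504 / 4042 / 3788 / 3193.
— Period 2 —
Births: 3504 × 0.54 = 1892
20–39: 2322 × 0.947 = 2199
40–59: 3504 × 0.94 = 3294
60–79: 4042 × 0.947 = 3828
80+: 3788 × 0.95 + 3193 × 0.323 = 3599 + 1031 = 4630
Giving 1892 / 2199 / 3294 / 3828 / 4630.
— Period 3 —
Births: 2199 × 0.54 = 1187
20–39: 1892 × 0.947 = 1792
40–59: 2199 × 0.94 = 2067
60–79: 3294 × 0.947 = 3119
80+: 3828 × 0.95 + 4630 × 0.323 = 3637 + 1495 = 5132
Giving 1187 / 1792 / 2067 / 3119 / 5132.
Scenario B total after 3 periods: 13297
Difference B − A = 13297 − 12183 = 1114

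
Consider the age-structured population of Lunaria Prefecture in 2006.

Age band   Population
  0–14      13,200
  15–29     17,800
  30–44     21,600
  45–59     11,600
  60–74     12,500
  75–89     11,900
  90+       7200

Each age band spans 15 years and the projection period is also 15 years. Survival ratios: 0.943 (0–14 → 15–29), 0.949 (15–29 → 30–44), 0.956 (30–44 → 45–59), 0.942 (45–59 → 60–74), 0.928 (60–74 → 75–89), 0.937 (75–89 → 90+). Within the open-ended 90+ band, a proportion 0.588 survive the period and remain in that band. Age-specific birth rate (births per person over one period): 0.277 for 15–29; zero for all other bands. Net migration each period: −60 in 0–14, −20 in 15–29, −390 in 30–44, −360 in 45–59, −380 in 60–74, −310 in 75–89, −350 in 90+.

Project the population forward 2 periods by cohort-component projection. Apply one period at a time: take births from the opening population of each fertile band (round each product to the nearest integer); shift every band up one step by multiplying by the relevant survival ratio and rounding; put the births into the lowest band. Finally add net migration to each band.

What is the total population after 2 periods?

Let group 1 be 0–14 through group 7 = 90+.
[period 1]
Births: 17800 × 0.277 = 4931
Group 2: 13200 × 0.943 = 12448
Group 3: 17800 × 0.949 = 16892
Group 4: 21600 × 0.956 = 20650
Group 5: 11600 × 0.942 = 10927
Group 6: 12500 × 0.928 = 11600
Group 7: 11900 × 0.937 + 7200 × 0.588 = 11150 + 4234 = 15384
Net migration: Group 1 − 60 → 4871; Group 2 − 20 → 12428; Group 3 − 390 → 16502; Group 4 − 360 → 20290; Group 5 − 380 → 10547; Group 6 − 310 → 11290; Group 7 − 350 → 15034
Population now: 0–14=4871, 15–29=12428, 30–44=16502, 45–59=20290, 60–74=10547, 75–89=11290, 90+=15034
[period 2]
Births: 12428 × 0.277 = 3443
Group 2: 4871 × 0.943 = 4593
Group 3: 12428 × 0.949 = 11794
Group 4: 16502 × 0.956 = 15776
Group 5: 20290 × 0.942 = 19113
Group 6: 10547 × 0.928 = 9788
Group 7: 11290 × 0.937 + 15034 × 0.588 = 10579 + 8840 = 19419
Net migration: Group 1 − 60 → 3383; Group 2 − 20 → 4573; Group 3 − 390 → 11404; Group 4 − 360 → 15416; Group 5 − 380 → 18733; Group 6 − 310 → 9478; Group 7 − 350 → 19069
Population now: 0–14=3383, 15–29=4573, 30–44=11404, 45–59=15416, 60–74=18733, 75–89=9478, 90+=19069
Total after period 2: 3383 + 4573 + 11404 + 15416 + 18733 + 9478 + 19069 = 82056

82056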